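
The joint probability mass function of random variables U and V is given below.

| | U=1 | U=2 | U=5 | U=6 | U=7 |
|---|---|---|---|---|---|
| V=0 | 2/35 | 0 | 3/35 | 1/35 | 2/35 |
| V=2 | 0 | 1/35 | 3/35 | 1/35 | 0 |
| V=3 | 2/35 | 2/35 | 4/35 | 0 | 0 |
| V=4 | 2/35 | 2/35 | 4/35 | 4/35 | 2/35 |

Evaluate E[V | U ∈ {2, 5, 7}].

P(U ∈ {2, 5, 7}) = 23/35.
Summing V·P(U=x,V=y) over the conditioning event gives 58/35.
E[V | U ∈ {2, 5, 7}] = (58/35) / (23/35) = 58/23.

58/23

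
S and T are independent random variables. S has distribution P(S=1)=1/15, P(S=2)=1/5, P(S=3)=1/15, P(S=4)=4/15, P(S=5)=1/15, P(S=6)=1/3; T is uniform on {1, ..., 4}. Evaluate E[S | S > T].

200/41

P(S > T) = 41/60.
Summing S·P(x,y) over outcomes with S > T gives 10/3.
E[S | S > T] = (10/3) / (41/60) = 200/41.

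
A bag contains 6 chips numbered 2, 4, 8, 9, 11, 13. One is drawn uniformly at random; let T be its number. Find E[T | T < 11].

P(T < 11) = 2/3.
Σ over the event: 2·1/6 + 4·1/6 + 8·1/6 + 9·1/6 = 23/6.
E[T | T < 11] = (23/6) / (2/3) = 23/4.

23/4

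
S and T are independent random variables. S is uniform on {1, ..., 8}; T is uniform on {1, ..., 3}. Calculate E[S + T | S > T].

P(S > T) = 3/4.
Summing (S+T)·P(x,y) over outcomes with S > T gives 11/2.
E[S + T | S > T] = (11/2) / (3/4) = 22/3.

22/3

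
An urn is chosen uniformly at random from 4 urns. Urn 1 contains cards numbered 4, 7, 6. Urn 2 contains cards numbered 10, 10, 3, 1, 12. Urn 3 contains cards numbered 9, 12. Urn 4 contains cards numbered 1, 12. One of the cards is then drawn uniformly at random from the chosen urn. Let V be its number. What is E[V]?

E[V | urn 1] = (4+7+6)/3 = 17/3.
E[V | urn 2] = (10+10+3+1+12)/5 = 36/5.
E[V | urn 3] = (9+12)/2 = 21/2.
E[V | urn 4] = (1+12)/2 = 13/2.
By the law of total expectation,
E[V] = (1/4)·(17/3) + (1/4)·(36/5) + (1/4)·(21/2) + (1/4)·(13/2) = 112/15.

112/15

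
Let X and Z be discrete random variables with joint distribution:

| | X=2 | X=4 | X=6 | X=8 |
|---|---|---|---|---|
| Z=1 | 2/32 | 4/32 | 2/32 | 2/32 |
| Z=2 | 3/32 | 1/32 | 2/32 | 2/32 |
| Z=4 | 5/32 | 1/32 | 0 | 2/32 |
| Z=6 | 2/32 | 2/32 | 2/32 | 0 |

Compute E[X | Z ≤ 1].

P(Z ≤ 1) = 5/16.
Σ X·P over the event = 2·(2/32) + 4·(4/32) + 6·(2/32) + 8·(2/32) = 3/2.
E[X | Z ≤ 1] = (3/2) / (5/16) = 24/5.

24/5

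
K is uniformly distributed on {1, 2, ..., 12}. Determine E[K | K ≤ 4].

5/2

Given K ≤ 4, K is equally likely to be any of {1, 2, 3, 4}.
E[K | K ≤ 4] = (1 + 2 + 3 + 4) / 4 = 5/2.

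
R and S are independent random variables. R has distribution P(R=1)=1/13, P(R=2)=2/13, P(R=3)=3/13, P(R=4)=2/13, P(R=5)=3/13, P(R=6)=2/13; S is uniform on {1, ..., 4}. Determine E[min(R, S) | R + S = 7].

P(R + S = 7) = 5/26.
Summing min(R,S)·P(x,y) over outcomes with R + S = 7 gives 23/52.
E[min(R, S) | R + S = 7] = (23/52) / (5/26) = 23/10.

23/10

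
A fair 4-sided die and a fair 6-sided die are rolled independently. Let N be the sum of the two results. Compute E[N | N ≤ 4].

P(N ≤ 4) = 1/4.
Σ over the event: 2·1/24 + 3·1/12 + 4·1/8 = 5/6.
E[N | N ≤ 4] = (5/6) / (1/4) = 10/3.

10/3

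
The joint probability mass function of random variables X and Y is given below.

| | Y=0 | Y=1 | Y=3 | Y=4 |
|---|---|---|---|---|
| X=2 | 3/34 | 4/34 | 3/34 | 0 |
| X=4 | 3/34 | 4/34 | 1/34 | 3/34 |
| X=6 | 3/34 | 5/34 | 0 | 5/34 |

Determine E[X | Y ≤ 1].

45/11

P(Y ≤ 1) = 11/17.
Summing X·P(X=x,Y=y) over the conditioning event gives 45/17.
E[X | Y ≤ 1] = (45/17) / (11/17) = 45/11.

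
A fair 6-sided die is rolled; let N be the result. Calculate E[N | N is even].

Given N is even, N is equally likely to be any of {2, 4, 6}.
E[N | N is even] = (2 + 4 + 6) / 3 = 4.

4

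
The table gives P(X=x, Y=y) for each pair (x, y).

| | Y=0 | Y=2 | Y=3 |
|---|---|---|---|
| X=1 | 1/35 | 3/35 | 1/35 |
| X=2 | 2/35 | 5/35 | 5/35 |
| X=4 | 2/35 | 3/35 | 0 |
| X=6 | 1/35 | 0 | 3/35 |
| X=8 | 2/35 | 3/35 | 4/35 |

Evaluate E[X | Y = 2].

P(Y = 2) = 2/5.
Σ X·P over the event = 1·(3/35) + 2·(5/35) + 4·(3/35) + 8·(3/35) = 7/5.
E[X | Y = 2] = (7/5) / (2/5) = 7/2.

7/2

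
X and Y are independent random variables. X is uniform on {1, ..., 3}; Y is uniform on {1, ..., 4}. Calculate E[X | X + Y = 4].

2

P(X + Y = 4) = 1/4.
Summing X·P(x,y) over outcomes with X + Y = 4 gives 1/2.
E[X | X + Y = 4] = (1/2) / (1/4) = 2.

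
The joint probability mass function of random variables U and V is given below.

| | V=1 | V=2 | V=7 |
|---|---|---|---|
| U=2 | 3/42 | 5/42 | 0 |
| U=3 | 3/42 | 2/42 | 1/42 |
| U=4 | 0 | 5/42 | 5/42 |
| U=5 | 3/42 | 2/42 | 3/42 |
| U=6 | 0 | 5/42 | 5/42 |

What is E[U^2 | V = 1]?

38/3

P(V = 1) = 3/14.
Summing U^2·P(U=x,V=y) over the conditioning event gives 19/7.
E[U^2 | V = 1] = (19/7) / (3/14) = 38/3.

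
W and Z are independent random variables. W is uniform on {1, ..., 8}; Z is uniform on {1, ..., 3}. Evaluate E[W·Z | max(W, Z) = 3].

27/5

Outcomes with max(W, Z) = 3: (1,3), (2,3), (3,1), (3,2), (3,3), each with probability 1/24.
E[W·Z | max(W, Z) = 3] = (3 + 6 + 3 + 6 + 9) / 5 = 27/5.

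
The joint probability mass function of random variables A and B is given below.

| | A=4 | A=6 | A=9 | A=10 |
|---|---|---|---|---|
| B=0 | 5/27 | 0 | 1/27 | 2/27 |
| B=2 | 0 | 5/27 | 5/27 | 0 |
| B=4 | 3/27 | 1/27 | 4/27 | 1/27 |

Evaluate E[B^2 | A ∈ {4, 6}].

P(A ∈ {4, 6}) = 14/27.
Summing B^2·P(A=x,B=y) over the conditioning event gives 28/9.
E[B^2 | A ∈ {4, 6}] = (28/9) / (14/27) = 6.

6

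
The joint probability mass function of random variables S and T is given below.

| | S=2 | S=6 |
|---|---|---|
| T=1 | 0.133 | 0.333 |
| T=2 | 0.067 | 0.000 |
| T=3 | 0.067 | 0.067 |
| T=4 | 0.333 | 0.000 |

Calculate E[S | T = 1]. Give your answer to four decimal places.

P(T = 1) = 0.466.
Summing S·P(S=x,T=y) over the conditioning event gives 2.264.
E[S | T = 1] = (2.264) / (0.466) = 4.8584.

4.8584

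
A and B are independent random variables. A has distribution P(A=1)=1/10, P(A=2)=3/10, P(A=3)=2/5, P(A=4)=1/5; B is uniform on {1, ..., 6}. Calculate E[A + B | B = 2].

47/10

P(B = 2) = 1/6.
Summing (A+B)·P(x,y) over outcomes with B = 2 gives 47/60.
E[A + B | B = 2] = (47/60) / (1/6) = 47/10.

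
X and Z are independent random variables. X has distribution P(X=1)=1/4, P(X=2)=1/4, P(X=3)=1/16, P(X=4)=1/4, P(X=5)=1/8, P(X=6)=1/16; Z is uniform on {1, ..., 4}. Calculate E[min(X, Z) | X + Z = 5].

18/13

P(X + Z = 5) = 13/64.
Summing min(X,Z)·P(x,y) over outcomes with X + Z = 5 gives 9/32.
E[min(X, Z) | X + Z = 5] = (9/32) / (13/64) = 18/13.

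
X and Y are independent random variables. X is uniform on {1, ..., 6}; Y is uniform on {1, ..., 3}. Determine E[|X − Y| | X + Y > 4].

P(X + Y > 4) = 2/3.
Summing |X−Y|·P(x,y) over outcomes with X + Y > 4 gives 29/18.
E[|X − Y| | X + Y > 4] = (29/18) / (2/3) = 29/12.

29/12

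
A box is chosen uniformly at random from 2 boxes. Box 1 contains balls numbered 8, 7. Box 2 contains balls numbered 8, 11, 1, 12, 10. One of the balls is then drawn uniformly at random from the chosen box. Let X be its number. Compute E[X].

E[X | box 1] = (8+7)/2 = 15/2.
E[X | box 2] = (8+11+1+12+10)/5 = 42/5.
E[X] = (1/2)·(15/2) + (1/2)·(42/5) = 159/20.

159/20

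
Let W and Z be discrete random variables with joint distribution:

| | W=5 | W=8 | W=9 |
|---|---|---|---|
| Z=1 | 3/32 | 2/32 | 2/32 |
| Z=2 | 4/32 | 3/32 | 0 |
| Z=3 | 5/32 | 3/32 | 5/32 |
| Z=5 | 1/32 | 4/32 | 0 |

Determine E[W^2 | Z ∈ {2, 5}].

191/4

P(Z ∈ {2, 5}) = 3/8.
Σ W^2·P over the event = 25·(4/32) + 25·(1/32) + 64·(3/32) + 64·(4/32) = 573/32.
E[W^2 | Z ∈ {2, 5}] = (573/32) / (3/8) = 191/4.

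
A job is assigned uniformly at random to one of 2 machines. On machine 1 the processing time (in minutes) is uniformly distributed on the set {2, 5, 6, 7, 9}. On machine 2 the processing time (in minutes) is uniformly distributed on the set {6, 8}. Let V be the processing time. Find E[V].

E[V | machine 1] = (2+5+6+7+9)/5 = 29/5.
E[V | machine 2] = (6+8)/2 = 7.
E[V] = (1/2)·(29/5) + (1/2)·(7) = 32/5.

32/5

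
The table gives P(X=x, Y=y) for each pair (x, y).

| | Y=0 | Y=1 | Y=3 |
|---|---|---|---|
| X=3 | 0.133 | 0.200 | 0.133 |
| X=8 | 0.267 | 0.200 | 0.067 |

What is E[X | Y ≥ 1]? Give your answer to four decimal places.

5.2250

P(Y ≥ 1) = 0.600.
Σ X·P over the event = 3·(0.200) + 3·(0.133) + 8·(0.200) + 8·(0.067) = 3.135.
E[X | Y ≥ 1] = (3.135) / (0.600) = 5.2250.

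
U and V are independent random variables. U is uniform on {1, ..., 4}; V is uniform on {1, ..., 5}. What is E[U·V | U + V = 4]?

10/3

Outcomes with U + V = 4: (1,3), (2,2), (3,1), each with probability 1/20.
E[U·V | U + V = 4] = (3 + 4 + 3) / 3 = 10/3.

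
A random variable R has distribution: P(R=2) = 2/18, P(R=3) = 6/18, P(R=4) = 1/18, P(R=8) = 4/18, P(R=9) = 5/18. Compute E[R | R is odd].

63/11

P(R is odd) = 11/18.
Σ over the event: 3·1/3 + 9·5/18 = 7/2.
E[R | R is odd] = (7/2) / (11/18) = 63/11.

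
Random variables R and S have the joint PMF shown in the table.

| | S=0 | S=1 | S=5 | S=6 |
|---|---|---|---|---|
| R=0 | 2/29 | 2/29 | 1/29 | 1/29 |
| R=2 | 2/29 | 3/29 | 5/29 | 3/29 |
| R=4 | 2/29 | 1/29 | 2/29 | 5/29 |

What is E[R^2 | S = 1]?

14/3

P(S = 1) = 6/29.
Σ R^2·P over the event = 0·(2/29) + 4·(3/29) + 16·(1/29) = 28/29.
E[R^2 | S = 1] = (28/29) / (6/29) = 14/3.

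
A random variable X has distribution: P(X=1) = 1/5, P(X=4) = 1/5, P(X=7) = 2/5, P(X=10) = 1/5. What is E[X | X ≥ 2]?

P(X ≥ 2) = 4/5.
Σ over the event: 4·1/5 + 7·2/5 + 10·1/5 = 28/5.
E[X | X ≥ 2] = (28/5) / (4/5) = 7.

7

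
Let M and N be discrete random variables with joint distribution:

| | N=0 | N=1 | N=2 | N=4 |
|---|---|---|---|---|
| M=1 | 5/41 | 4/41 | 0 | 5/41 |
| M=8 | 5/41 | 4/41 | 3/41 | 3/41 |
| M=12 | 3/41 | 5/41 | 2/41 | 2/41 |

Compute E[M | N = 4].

53/10

P(N = 4) = 10/41.
Σ M·P over the event = 1·(5/41) + 8·(3/41) + 12·(2/41) = 53/41.
E[M | N = 4] = (53/41) / (10/41) = 53/10.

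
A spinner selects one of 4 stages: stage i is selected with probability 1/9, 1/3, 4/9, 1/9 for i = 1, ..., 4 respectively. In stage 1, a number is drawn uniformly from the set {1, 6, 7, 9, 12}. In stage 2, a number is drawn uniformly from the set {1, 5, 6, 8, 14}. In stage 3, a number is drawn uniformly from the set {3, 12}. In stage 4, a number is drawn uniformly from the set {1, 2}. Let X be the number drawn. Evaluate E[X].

589/90

E[X | stage 1] = (1+6+7+9+12)/5 = 7.
E[X | stage 2] = (1+5+6+8+14)/5 = 34/5.
E[X | stage 3] = (3+12)/2 = 15/2.
E[X | stage 4] = (1+2)/2 = 3/2.
By the law of total expectation,
E[X] = (1/9)·(7) + (1/3)·(34/5) + (4/9)·(15/2) + (1/9)·(3/2) = 589/90.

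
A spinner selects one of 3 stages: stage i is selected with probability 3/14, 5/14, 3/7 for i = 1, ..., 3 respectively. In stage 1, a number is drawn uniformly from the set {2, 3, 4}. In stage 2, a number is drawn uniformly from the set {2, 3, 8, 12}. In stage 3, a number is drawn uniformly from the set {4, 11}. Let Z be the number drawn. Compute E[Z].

E[Z | stage 1] = (2+3+4)/3 = 3.
E[Z | stage 2] = (2+3+8+12)/4 = 25/4.
E[Z | stage 3] = (4+11)/2 = 15/2.
E[Z] = (3/14)·(3) + (5/14)·(25/4) + (3/7)·(15/2) = 341/56.

341/56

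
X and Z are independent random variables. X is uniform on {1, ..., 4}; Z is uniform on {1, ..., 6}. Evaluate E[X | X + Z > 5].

P(X + Z > 5) = 7/12.
Summing X·P(x,y) over outcomes with X + Z > 5 gives 5/3.
E[X | X + Z > 5] = (5/3) / (7/12) = 20/7.

20/7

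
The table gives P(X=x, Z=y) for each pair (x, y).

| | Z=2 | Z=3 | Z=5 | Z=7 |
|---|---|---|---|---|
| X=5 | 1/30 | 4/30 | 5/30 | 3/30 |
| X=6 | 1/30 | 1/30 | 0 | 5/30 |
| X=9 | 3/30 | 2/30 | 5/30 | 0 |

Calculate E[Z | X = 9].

37/10

P(X = 9) = 1/3.
Σ Z·P over the event = 2·(3/30) + 3·(2/30) + 5·(5/30) = 37/30.
E[Z | X = 9] = (37/30) / (1/3) = 37/10.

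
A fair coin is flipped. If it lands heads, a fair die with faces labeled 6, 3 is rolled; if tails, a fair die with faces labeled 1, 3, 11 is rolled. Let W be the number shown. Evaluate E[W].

19/4

E[W | heads] = (6+3)/2 = 9/2.
E[W | tails] = (1+3+11)/3 = 5.
E[W] = (1/2)·(9/2) + (1/2)·(5) = 19/4.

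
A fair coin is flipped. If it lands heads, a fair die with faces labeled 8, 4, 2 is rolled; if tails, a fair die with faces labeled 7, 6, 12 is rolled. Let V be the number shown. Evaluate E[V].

13/2

E[V | heads] = (8+4+2)/3 = 14/3.
E[V | tails] = (7+6+12)/3 = 25/3.
By the law of total expectation,
E[V] = (1/2)·(14/3) + (1/2)·(25/3) = 13/2.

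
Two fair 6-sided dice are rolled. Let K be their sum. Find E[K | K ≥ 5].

116/15

P(K ≥ 5) = 5/6.
Σ over the event: 5·1/9 + 6·5/36 + 7·1/6 + 8·5/36 + 9·1/9 + 10·1/12 + 11·1/18 + 12·1/36 = 58/9.
E[K | K ≥ 5] = (58/9) / (5/6) = 116/15.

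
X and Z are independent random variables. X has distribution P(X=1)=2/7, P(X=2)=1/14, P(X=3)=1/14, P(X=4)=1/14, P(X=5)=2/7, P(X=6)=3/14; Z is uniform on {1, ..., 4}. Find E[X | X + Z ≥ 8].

P(X + Z ≥ 8) = 9/28.
Summing X·P(x,y) over outcomes with X + Z ≥ 8 gives 7/4.
E[X | X + Z ≥ 8] = (7/4) / (9/28) = 49/9.

49/9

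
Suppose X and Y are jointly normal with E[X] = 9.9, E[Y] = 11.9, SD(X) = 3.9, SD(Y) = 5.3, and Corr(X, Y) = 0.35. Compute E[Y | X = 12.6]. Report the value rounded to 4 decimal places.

E[Y | X=x] = μ_Y + ρ(σ_Y/σ_X)(x − μ_X) for jointly normal variables.
E[Y | X=12.6] = 11.9 + (0.35)·(5.3/3.9)·(12.6 − (9.9)) = 11.9 + (0.47564)·(2.7) = 13.1842.

13.1842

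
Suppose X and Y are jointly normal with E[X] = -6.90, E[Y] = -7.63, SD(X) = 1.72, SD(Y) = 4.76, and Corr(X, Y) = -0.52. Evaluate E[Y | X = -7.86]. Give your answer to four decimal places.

For a bivariate normal, E[Y | X=x] = μ_Y + ρ·(σ_Y/σ_X)·(x − μ_X).
E[Y | X=-7.86] = -7.63 + (-0.52)·(4.76/1.72)·(-7.86 − (-6.90)) = -7.63 + (-1.4391)·(-0.96) = -6.2485.

-6.2485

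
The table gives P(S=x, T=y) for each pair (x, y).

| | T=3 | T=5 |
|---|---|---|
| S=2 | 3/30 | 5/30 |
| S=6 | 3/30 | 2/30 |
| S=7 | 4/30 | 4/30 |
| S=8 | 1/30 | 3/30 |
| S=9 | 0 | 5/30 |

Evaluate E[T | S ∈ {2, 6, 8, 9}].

48/11

P(S ∈ {2, 6, 8, 9}) = 11/15.
Σ T·P over the event = 3·(3/30) + 5·(5/30) + 3·(3/30) + 5·(2/30) + 3·(1/30) + 5·(3/30) + 5·(5/30) = 16/5.
E[T | S ∈ {2, 6, 8, 9}] = (16/5) / (11/15) = 48/11.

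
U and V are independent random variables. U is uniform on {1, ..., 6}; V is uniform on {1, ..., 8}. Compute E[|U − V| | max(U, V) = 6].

P(max(U, V) = 6) = 11/48.
Summing |U−V|·P(x,y) over outcomes with max(U, V) = 6 gives 5/8.
E[|U − V| | max(U, V) = 6] = (5/8) / (11/48) = 30/11.

30/11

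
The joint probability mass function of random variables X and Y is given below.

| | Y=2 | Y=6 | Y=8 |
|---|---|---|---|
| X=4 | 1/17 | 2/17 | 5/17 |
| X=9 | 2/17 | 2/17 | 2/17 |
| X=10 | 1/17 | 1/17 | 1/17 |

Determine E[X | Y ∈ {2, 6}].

68/9

P(Y ∈ {2, 6}) = 9/17.
Σ X·P over the event = 4·(1/17) + 4·(2/17) + 9·(2/17) + 9·(2/17) + 10·(1/17) + 10·(1/17) = 4.
E[X | Y ∈ {2, 6}] = (4) / (9/17) = 68/9.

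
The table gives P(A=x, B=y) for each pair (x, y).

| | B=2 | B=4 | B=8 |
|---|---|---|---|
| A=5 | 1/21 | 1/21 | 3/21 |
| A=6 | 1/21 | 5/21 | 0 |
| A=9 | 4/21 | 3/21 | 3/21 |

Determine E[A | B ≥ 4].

104/15

P(B ≥ 4) = 5/7.
Σ A·P over the event = 5·(1/21) + 5·(3/21) + 6·(5/21) + 9·(3/21) + 9·(3/21) = 104/21.
E[A | B ≥ 4] = (104/21) / (5/7) = 104/15.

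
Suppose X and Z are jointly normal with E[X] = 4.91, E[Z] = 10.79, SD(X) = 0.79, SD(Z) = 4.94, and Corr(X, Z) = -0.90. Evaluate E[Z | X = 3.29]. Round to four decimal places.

19.9071

The regression of Z on X has slope ρ·σ_Z/σ_X and passes through (μ_X, μ_Z).
E[Z | X=3.29] = 10.79 + (-0.90)·(4.94/0.79)·(3.29 − (4.91)) = 10.79 + (-5.62785)·(-1.62) = 19.9071.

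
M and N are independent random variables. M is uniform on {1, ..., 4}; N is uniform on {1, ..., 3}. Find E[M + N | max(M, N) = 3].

24/5

P(max(M, N) = 3) = 5/12.
Summing (M+N)·P(x,y) over outcomes with max(M, N) = 3 gives 2.
E[M + N | max(M, N) = 3] = (2) / (5/12) = 24/5.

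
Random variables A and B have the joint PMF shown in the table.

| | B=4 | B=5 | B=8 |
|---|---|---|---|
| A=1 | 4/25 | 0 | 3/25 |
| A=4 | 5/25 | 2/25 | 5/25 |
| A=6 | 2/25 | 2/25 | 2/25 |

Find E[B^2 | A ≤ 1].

P(A ≤ 1) = 7/25.
Σ B^2·P over the event = 16·(4/25) + 64·(3/25) = 256/25.
E[B^2 | A ≤ 1] = (256/25) / (7/25) = 256/7.

256/7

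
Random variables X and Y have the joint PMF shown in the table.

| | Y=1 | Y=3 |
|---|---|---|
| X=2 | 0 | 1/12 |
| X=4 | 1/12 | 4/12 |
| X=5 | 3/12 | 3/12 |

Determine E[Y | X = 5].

2

P(X = 5) = 1/2.
Σ Y·P over the event = 1·(3/12) + 3·(3/12) = 1.
E[Y | X = 5] = (1) / (1/2) = 2.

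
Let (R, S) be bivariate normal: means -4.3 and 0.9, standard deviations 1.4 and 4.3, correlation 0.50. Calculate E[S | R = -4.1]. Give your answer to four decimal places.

1.2071

For a bivariate normal, E[S | R=x] = μ_S + ρ·(σ_S/σ_R)·(x − μ_R).
E[S | R=-4.1] = 0.9 + (0.50)·(4.3/1.4)·(-4.1 − (-4.3)) = 0.9 + (1.5357)·(0.2) = 1.2071.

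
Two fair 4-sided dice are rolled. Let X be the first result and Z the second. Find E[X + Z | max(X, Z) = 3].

Outcomes with max(X, Z) = 3: (1,3), (2,3), (3,1), (3,2), (3,3), each with probability 1/16.
E[X + Z | max(X, Z) = 3] = (4 + 5 + 4 + 5 + 6) / 5 = 24/5.

24/5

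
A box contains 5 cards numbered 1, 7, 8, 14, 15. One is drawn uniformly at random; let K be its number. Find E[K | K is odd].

P(K is odd) = 3/5.
Σ over the event: 1·1/5 + 7·1/5 + 15·1/5 = 23/5.
E[K | K is odd] = (23/5) / (3/5) = 23/3.

23/3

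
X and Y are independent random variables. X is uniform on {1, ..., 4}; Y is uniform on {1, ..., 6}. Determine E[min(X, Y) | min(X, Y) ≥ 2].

P(min(X, Y) ≥ 2) = 5/8.
Summing min(X,Y)·P(x,y) over outcomes with min(X, Y) ≥ 2 gives 41/24.
E[min(X, Y) | min(X, Y) ≥ 2] = (41/24) / (5/8) = 41/15.

41/15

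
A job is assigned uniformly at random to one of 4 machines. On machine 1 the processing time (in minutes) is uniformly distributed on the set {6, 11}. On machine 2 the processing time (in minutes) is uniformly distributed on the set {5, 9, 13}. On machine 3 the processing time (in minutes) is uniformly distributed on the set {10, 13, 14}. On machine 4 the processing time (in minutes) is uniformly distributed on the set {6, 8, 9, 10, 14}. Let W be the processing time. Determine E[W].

1177/120

E[W | machine 1] = (6+11)/2 = 17/2.
E[W | machine 2] = (5+9+13)/3 = 9.
E[W | machine 3] = (10+13+14)/3 = 37/3.
E[W | machine 4] = (6+8+9+10+14)/5 = 47/5.
E[W] = (1/4)·(17/2) + (1/4)·(9) + (1/4)·(37/3) + (1/4)·(47/5) = 1177/120.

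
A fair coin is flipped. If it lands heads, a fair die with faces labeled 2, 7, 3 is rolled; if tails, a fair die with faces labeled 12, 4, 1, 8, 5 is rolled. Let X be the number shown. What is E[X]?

5

E[X | heads] = (2+7+3)/3 = 4.
E[X | tails] = (12+4+1+8+5)/5 = 6.
By the law of total expectation,
E[X] = (1/2)·(4) + (1/2)·(6) = 5.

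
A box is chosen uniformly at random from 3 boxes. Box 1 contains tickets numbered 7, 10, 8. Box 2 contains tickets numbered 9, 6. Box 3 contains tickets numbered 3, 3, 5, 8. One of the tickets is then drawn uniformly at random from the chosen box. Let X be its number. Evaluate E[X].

E[X | box 1] = (7+10+8)/3 = 25/3.
E[X | box 2] = (9+6)/2 = 15/2.
E[X | box 3] = (3+3+5+8)/4 = 19/4.
By the law of total expectation,
E[X] = (1/3)·(25/3) + (1/3)·(15/2) + (1/3)·(19/4) = 247/36.

247/36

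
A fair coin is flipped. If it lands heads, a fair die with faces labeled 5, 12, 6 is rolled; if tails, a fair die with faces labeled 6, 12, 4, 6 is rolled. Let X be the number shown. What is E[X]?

22/3

E[X | heads] = (5+12+6)/3 = 23/3.
E[X | tails] = (6+12+4+6)/4 = 7.
By the law of total expectation,
E[X] = (1/2)·(23/3) + (1/2)·(7) = 22/3.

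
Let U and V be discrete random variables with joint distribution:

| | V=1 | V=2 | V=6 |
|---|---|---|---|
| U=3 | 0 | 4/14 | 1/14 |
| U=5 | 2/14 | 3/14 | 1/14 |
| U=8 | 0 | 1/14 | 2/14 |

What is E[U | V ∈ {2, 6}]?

P(V ∈ {2, 6}) = 6/7.
Σ U·P over the event = 3·(4/14) + 3·(1/14) + 5·(3/14) + 5·(1/14) + 8·(1/14) + 8·(2/14) = 59/14.
E[U | V ∈ {2, 6}] = (59/14) / (6/7) = 59/12.

59/12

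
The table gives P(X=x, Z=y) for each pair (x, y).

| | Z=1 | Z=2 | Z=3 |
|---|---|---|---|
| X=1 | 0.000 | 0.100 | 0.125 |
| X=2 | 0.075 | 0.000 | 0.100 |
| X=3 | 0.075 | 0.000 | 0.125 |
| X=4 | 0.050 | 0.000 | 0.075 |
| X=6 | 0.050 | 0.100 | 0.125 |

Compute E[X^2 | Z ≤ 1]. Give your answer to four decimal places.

14.3000

P(Z ≤ 1) = 0.250.
Σ X^2·P over the event = 4·(0.075) + 9·(0.075) + 16·(0.050) + 36·(0.050) = 3.575.
E[X^2 | Z ≤ 1] = (3.575) / (0.250) = 14.3000.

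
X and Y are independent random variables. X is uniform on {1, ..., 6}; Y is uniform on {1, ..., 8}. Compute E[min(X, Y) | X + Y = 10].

18/5

Outcomes with X + Y = 10: (2,8), (3,7), (4,6), (5,5), (6,4), each with probability 1/48.
E[min(X, Y) | X + Y = 10] = (2 + 3 + 4 + 5 + 4) / 5 = 18/5.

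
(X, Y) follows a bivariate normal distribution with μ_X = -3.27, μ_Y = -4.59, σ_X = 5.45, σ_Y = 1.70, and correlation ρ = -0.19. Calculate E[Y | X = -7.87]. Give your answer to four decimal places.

-4.3174

The regression of Y on X has slope ρ·σ_Y/σ_X and passes through (μ_X, μ_Y).
E[Y | X=-7.87] = -4.59 + (-0.19)·(1.70/5.45)·(-7.87 − (-3.27)) = -4.59 + (-0.059266)·(-4.6) = -4.3174.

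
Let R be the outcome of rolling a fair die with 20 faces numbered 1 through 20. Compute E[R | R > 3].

P(R > 3) = 17/20.
E[R | R > 3] = (51/5) / (17/20) = 12.

12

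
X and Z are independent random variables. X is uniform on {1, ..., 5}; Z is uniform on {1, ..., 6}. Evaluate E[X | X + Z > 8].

13/3

P(X + Z > 8) = 1/5.
Summing X·P(x,y) over outcomes with X + Z > 8 gives 13/15.
E[X | X + Z > 8] = (13/15) / (1/5) = 13/3.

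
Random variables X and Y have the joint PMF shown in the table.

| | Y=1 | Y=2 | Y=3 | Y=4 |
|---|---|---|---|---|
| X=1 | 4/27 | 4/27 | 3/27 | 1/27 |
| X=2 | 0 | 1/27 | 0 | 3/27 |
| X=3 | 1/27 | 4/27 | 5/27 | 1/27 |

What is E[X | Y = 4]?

2

P(Y = 4) = 5/27.
Σ X·P over the event = 1·(1/27) + 2·(3/27) + 3·(1/27) = 10/27.
E[X | Y = 4] = (10/27) / (5/27) = 2.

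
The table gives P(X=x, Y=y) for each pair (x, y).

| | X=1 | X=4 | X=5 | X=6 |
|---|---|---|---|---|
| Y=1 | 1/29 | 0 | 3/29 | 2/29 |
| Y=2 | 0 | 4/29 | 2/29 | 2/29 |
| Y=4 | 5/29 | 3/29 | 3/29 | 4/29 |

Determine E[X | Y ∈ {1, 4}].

4

P(Y ∈ {1, 4}) = 21/29.
Σ X·P over the event = 1·(1/29) + 1·(5/29) + 4·(3/29) + 5·(3/29) + 5·(3/29) + 6·(2/29) + 6·(4/29) = 84/29.
E[X | Y ∈ {1, 4}] = (84/29) / (21/29) = 4.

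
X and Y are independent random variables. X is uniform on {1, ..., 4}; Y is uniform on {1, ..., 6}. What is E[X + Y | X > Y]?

5

Outcomes with X > Y: (2,1), (3,1), (3,2), (4,1), (4,2), (4,3), each with probability 1/24.
E[X + Y | X > Y] = (3 + 4 + 5 + 5 + 6 + 7) / 6 = 5.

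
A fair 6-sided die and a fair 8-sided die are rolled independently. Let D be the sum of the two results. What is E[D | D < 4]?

P(D < 4) = 1/16.
Σ over the event: 2·1/48 + 3·1/24 = 1/6.
E[D | D < 4] = (1/6) / (1/16) = 8/3.

8/3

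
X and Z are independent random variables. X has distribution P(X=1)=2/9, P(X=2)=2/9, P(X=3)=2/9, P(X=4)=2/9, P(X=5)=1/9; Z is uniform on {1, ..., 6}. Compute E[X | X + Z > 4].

P(X + Z > 4) = 7/9.
Summing X·P(x,y) over outcomes with X + Z > 4 gives 65/27.
E[X | X + Z > 4] = (65/27) / (7/9) = 65/21.

65/21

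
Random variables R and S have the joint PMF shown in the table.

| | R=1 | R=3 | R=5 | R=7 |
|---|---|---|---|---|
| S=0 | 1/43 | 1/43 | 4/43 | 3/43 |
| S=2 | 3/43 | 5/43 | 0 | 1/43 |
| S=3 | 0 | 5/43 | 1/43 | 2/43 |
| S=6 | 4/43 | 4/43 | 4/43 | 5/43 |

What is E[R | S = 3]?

P(S = 3) = 8/43.
Σ R·P over the event = 3·(5/43) + 5·(1/43) + 7·(2/43) = 34/43.
E[R | S = 3] = (34/43) / (8/43) = 17/4.

17/4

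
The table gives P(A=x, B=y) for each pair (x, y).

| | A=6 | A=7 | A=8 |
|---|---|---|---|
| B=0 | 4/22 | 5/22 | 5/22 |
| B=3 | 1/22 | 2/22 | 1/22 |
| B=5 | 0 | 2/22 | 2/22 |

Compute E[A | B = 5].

15/2

P(B = 5) = 2/11.
Σ A·P over the event = 7·(2/22) + 8·(2/22) = 15/11.
E[A | B = 5] = (15/11) / (2/11) = 15/2.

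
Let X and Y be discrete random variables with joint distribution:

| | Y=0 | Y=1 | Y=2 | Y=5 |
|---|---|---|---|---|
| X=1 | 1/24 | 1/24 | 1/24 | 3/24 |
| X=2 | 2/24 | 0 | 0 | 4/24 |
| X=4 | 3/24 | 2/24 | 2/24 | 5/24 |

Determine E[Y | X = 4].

31/12

P(X = 4) = 1/2.
Σ Y·P over the event = 0·(3/24) + 1·(2/24) + 2·(2/24) + 5·(5/24) = 31/24.
E[Y | X = 4] = (31/24) / (1/2) = 31/12.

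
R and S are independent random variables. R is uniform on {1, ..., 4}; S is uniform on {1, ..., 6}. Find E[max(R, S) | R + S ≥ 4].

89/21

P(R + S ≥ 4) = 7/8.
Summing max(R,S)·P(x,y) over outcomes with R + S ≥ 4 gives 89/24.
E[max(R, S) | R + S ≥ 4] = (89/24) / (7/8) = 89/21.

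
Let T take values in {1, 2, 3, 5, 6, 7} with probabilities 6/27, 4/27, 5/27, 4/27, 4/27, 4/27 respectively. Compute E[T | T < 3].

7/5

P(T < 3) = 10/27.
Σ over the event: 1·2/9 + 2·4/27 = 14/27.
E[T | T < 3] = (14/27) / (10/27) = 7/5.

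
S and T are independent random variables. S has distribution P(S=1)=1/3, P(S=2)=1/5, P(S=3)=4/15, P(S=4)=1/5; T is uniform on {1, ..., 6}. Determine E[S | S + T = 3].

11/8

P(S + T = 3) = 4/45.
Summing S·P(x,y) over outcomes with S + T = 3 gives 11/90.
E[S | S + T = 3] = (11/90) / (4/45) = 11/8.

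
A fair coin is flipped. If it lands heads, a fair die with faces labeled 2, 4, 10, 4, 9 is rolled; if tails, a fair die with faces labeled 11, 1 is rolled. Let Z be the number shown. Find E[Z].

59/10

E[Z | heads] = (2+4+10+4+9)/5 = 29/5.
E[Z | tails] = (11+1)/2 = 6.
By the law of total expectation,
E[Z] = (1/2)·(29/5) + (1/2)·(6) = 59/10.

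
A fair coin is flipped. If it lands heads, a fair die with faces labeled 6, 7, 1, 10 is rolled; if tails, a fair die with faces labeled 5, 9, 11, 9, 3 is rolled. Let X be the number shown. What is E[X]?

E[X | heads] = (6+7+1+10)/4 = 6.
E[X | tails] = (5+9+11+9+3)/5 = 37/5.
E[X] = (1/2)·(6) + (1/2)·(37/5) = 67/10.

67/10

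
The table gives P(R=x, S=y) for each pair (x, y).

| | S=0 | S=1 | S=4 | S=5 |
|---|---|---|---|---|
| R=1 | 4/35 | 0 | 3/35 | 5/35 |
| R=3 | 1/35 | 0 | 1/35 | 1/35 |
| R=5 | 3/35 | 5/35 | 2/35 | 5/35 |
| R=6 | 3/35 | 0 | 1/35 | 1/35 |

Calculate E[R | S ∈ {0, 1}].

65/16

P(S ∈ {0, 1}) = 16/35.
Σ R·P over the event = 1·(4/35) + 3·(1/35) + 5·(3/35) + 5·(5/35) + 6·(3/35) = 13/7.
E[R | S ∈ {0, 1}] = (13/7) / (16/35) = 65/16.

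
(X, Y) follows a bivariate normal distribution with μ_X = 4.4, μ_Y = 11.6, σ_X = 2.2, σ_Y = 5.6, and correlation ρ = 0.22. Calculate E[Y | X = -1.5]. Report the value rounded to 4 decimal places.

For a bivariate normal, E[Y | X=x] = μ_Y + ρ·(σ_Y/σ_X)·(x − μ_X).
E[Y | X=-1.5] = 11.6 + (0.22)·(5.6/2.2)·(-1.5 − (4.4)) = 11.6 + (0.56)·(-5.9) = 8.2960.

8.2960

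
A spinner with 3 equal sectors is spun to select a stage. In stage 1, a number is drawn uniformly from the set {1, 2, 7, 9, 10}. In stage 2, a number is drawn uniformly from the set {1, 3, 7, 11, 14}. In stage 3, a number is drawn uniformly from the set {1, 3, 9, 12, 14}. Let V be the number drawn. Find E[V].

E[V | stage 1] = (1+2+7+9+10)/5 = 29/5.
E[V | stage 2] = (1+3+7+11+14)/5 = 36/5.
E[V | stage 3] = (1+3+9+12+14)/5 = 39/5.
E[V] = (1/3)·(29/5) + (1/3)·(36/5) + (1/3)·(39/5) = 104/15.

104/15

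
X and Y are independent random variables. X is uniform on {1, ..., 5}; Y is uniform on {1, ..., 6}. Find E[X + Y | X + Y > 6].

25/3

P(X + Y > 6) = 1/2.
Summing (X+Y)·P(x,y) over outcomes with X + Y > 6 gives 25/6.
E[X + Y | X + Y > 6] = (25/6) / (1/2) = 25/3.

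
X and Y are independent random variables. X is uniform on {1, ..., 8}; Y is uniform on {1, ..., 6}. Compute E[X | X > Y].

P(X > Y) = 9/16.
Summing X·P(x,y) over outcomes with X > Y gives 10/3.
E[X | X > Y] = (10/3) / (9/16) = 160/27.

160/27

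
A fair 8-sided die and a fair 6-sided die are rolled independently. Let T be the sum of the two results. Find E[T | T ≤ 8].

160/27

P(T ≤ 8) = 9/16.
Σ over the event: 2·1/48 + 3·1/24 + 4·1/16 + 5·1/12 + 6·5/48 + 7·1/8 + 8·1/8 = 10/3.
E[T | T ≤ 8] = (10/3) / (9/16) = 160/27.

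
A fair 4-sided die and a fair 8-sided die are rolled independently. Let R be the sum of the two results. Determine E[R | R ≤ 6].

32/7

P(R ≤ 6) = 7/16.
Σ over the event: 2·1/32 + 3·1/16 + 4·3/32 + 5·1/8 + 6·1/8 = 2.
E[R | R ≤ 6] = (2) / (7/16) = 32/7.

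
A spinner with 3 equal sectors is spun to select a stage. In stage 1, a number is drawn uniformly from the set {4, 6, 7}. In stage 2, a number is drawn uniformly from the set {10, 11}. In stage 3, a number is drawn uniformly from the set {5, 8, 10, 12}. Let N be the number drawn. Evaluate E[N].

299/36

E[N | stage 1] = (4+6+7)/3 = 17/3.
E[N | stage 2] = (10+11)/2 = 21/2.
E[N | stage 3] = (5+8+10+12)/4 = 35/4.
E[N] = (1/3)·(17/3) + (1/3)·(21/2) + (1/3)·(35/4) = 299/36.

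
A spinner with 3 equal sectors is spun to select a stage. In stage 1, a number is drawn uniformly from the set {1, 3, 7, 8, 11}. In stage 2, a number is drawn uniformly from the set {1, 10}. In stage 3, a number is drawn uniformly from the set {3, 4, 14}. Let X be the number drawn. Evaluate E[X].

37/6

E[X | stage 1] = (1+3+7+8+11)/5 = 6.
E[X | stage 2] = (1+10)/2 = 11/2.
E[X | stage 3] = (3+4+14)/3 = 7.
By the law of total expectation,
E[X] = (1/3)·(6) + (1/3)·(11/2) + (1/3)·(7) = 37/6.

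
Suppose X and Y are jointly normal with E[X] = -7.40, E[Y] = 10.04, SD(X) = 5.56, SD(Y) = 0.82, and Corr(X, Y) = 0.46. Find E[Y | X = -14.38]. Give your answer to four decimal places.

9.5665

The regression of Y on X has slope ρ·σ_Y/σ_X and passes through (μ_X, μ_Y).
E[Y | X=-14.38] = 10.04 + (0.46)·(0.82/5.56)·(-14.38 − (-7.40)) = 10.04 + (0.067842)·(-6.98) = 9.5665.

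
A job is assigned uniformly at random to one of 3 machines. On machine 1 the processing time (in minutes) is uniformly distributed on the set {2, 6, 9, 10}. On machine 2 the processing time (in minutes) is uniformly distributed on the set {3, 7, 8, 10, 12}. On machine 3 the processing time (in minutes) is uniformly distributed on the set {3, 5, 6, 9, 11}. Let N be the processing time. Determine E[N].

E[N | machine 1] = (2+6+9+10)/4 = 27/4.
E[N | machine 2] = (3+7+8+10+12)/5 = 8.
E[N | machine 3] = (3+5+6+9+11)/5 = 34/5.
By the law of total expectation,
E[N] = (1/3)·(27/4) + (1/3)·(8) + (1/3)·(34/5) = 431/60.

431/60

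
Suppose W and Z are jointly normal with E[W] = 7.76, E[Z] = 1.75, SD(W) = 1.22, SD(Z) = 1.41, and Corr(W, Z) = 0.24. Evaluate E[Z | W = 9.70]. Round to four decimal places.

2.2881

For a bivariate normal, E[Z | W=x] = μ_Z + ρ·(σ_Z/σ_W)·(x − μ_W).
E[Z | W=9.70] = 1.75 + (0.24)·(1.41/1.22)·(9.70 − (7.76)) = 1.75 + (0.27738)·(1.94) = 2.2881.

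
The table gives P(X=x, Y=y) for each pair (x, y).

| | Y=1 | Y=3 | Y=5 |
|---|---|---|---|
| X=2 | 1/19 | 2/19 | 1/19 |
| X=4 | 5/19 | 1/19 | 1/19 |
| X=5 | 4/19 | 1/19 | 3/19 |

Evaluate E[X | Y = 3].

P(Y = 3) = 4/19.
Σ X·P over the event = 2·(2/19) + 4·(1/19) + 5·(1/19) = 13/19.
E[X | Y = 3] = (13/19) / (4/19) = 13/4.

13/4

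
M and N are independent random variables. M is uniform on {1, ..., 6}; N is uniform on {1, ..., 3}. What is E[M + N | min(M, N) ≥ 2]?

Outcomes with min(M, N) ≥ 2: (2,2), (2,3), (3,2), (3,3), (4,2), (4,3), (5,2), (5,3), (6,2), (6,3), each with probability 1/18.
E[M + N | min(M, N) ≥ 2] = (4 + 5 + 5 + 6 + 6 + 7 + 7 + 8 + 8 + 9) / 10 = 13/2.

13/2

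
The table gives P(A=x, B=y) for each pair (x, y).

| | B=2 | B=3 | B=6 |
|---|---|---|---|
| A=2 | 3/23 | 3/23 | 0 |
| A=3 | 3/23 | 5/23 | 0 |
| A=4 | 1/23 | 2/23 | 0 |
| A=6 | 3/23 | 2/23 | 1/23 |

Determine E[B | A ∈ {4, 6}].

26/9

P(A ∈ {4, 6}) = 9/23.
Summing B·P(A=x,B=y) over the conditioning event gives 26/23.
E[B | A ∈ {4, 6}] = (26/23) / (9/23) = 26/9.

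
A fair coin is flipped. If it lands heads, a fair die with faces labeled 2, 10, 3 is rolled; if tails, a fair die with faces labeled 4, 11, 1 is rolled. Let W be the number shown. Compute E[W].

31/6

E[W | heads] = (2+10+3)/3 = 5.
E[W | tails] = (4+11+1)/3 = 16/3.
E[W] = (1/2)·(5) + (1/2)·(16/3) = 31/6.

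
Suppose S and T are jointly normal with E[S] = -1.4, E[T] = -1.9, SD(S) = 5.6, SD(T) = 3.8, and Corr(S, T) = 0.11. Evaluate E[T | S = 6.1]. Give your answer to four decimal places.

For a bivariate normal, E[T | S=x] = μ_T + ρ·(σ_T/σ_S)·(x − μ_S).
E[T | S=6.1] = -1.9 + (0.11)·(3.8/5.6)·(6.1 − (-1.4)) = -1.9 + (0.074643)·(7.5) = -1.3402.

-1.3402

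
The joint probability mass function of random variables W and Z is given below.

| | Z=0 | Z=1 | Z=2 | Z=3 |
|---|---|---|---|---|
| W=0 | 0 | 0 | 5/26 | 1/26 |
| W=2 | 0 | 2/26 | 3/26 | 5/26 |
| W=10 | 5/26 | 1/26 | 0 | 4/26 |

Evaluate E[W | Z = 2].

3/4

P(Z = 2) = 4/13.
Σ W·P over the event = 0·(5/26) + 2·(3/26) = 3/13.
E[W | Z = 2] = (3/13) / (4/13) = 3/4.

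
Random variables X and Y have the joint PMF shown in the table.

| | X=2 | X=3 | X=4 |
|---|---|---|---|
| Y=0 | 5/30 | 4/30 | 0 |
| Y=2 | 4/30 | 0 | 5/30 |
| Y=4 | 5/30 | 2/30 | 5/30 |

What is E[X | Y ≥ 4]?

P(Y ≥ 4) = 2/5.
Σ X·P over the event = 2·(5/30) + 3·(2/30) + 4·(5/30) = 6/5.
E[X | Y ≥ 4] = (6/5) / (2/5) = 3.

3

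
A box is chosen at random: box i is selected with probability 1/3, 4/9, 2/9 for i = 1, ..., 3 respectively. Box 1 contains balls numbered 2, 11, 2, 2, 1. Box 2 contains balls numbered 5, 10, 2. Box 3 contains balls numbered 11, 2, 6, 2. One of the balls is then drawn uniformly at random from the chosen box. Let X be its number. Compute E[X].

E[X | box 1] = (2+11+2+2+1)/5 = 18/5.
E[X | box 2] = (5+10+2)/3 = 17/3.
E[X | box 3] = (11+2+6+2)/4 = 21/4.
E[X] = (1/3)·(18/5) + (4/9)·(17/3) + (2/9)·(21/4) = 1319/270.

1319/270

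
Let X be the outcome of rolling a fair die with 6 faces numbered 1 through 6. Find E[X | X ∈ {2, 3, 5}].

10/3

P(X ∈ {2, 3, 5}) = 1/2.
Σ over the event: 2·1/6 + 3·1/6 + 5·1/6 = 5/3.
E[X | X ∈ {2, 3, 5}] = (5/3) / (1/2) = 10/3.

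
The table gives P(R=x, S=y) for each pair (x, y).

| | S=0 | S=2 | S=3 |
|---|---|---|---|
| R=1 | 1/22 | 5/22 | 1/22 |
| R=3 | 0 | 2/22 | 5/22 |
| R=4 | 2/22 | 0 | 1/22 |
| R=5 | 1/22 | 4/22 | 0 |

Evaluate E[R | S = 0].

7/2

P(S = 0) = 2/11.
Σ R·P over the event = 1·(1/22) + 4·(2/22) + 5·(1/22) = 7/11.
E[R | S = 0] = (7/11) / (2/11) = 7/2.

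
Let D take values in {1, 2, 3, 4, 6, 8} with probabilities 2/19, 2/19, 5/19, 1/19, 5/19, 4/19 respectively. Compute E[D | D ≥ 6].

62/9

P(D ≥ 6) = 9/19.
Σ over the event: 6·5/19 + 8·4/19 = 62/19.
E[D | D ≥ 6] = (62/19) / (9/19) = 62/9.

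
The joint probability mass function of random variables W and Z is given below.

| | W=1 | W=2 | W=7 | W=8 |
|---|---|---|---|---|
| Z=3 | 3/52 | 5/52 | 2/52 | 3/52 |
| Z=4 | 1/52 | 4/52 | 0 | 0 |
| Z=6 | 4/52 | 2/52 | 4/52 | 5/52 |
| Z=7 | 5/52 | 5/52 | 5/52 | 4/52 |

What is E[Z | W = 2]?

P(W = 2) = 4/13.
Summing Z·P(W=x,Z=y) over the conditioning event gives 3/2.
E[Z | W = 2] = (3/2) / (4/13) = 39/8.

39/8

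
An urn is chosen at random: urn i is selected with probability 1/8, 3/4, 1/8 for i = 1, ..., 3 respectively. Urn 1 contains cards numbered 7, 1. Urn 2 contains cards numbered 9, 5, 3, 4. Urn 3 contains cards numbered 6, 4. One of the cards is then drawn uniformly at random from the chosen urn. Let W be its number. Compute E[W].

81/16

E[W | urn 1] = (7+1)/2 = 4.
E[W | urn 2] = (9+5+3+4)/4 = 21/4.
E[W | urn 3] = (6+4)/2 = 5.
E[W] = (1/8)·(4) + (3/4)·(21/4) + (1/8)·(5) = 81/16.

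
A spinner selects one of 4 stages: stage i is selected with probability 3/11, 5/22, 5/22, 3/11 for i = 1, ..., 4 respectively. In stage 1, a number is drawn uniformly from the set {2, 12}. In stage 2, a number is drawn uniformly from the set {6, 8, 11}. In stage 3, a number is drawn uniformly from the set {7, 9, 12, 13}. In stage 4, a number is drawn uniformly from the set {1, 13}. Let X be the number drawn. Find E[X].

E[X | stage 1] = (2+12)/2 = 7.
E[X | stage 2] = (6+8+11)/3 = 25/3.
E[X | stage 3] = (7+9+12+13)/4 = 41/4.
E[X | stage 4] = (1+13)/2 = 7.
By the law of total expectation,
E[X] = (3/11)·(7) + (5/22)·(25/3) + (5/22)·(41/4) + (3/11)·(7) = 193/24.

193/24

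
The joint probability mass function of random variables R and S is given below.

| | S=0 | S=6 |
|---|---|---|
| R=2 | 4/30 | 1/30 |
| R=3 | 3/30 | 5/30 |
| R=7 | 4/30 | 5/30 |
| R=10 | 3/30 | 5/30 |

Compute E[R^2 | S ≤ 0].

77/2

P(S ≤ 0) = 7/15.
Σ R^2·P over the event = 4·(4/30) + 9·(3/30) + 49·(4/30) + 100·(3/30) = 539/30.
E[R^2 | S ≤ 0] = (539/30) / (7/15) = 77/2.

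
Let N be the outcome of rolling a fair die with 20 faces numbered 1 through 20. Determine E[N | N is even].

11

Given N is even, N is equally likely to be any of {2, 4, 6, 8, 10, 12, 14, 16, 18, 20}.
E[N | N is even] = (2 + 4 + 6 + 8 + 10 + 12 + 14 + 16 + 18 + 20) / 10 = 11.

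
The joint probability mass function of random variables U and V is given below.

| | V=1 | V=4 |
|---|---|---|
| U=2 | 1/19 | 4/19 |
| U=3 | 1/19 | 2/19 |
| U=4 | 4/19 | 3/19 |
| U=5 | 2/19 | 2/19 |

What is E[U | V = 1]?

P(V = 1) = 8/19.
Σ U·P over the event = 2·(1/19) + 3·(1/19) + 4·(4/19) + 5·(2/19) = 31/19.
E[U | V = 1] = (31/19) / (8/19) = 31/8.

31/8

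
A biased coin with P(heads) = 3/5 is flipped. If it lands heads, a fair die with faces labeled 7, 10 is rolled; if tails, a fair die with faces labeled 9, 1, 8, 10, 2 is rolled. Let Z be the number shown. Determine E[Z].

E[Z | heads] = (7+10)/2 = 17/2.
E[Z | tails] = (9+1+8+10+2)/5 = 6.
E[Z] = (3/5)·(17/2) + (2/5)·(6) = 15/2.

15/2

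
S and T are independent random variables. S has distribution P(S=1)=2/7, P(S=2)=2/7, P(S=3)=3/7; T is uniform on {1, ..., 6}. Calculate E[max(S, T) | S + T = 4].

19/7

P(S + T = 4) = 1/6.
Summing max(S,T)·P(x,y) over outcomes with S + T = 4 gives 19/42.
E[max(S, T) | S + T = 4] = (19/42) / (1/6) = 19/7.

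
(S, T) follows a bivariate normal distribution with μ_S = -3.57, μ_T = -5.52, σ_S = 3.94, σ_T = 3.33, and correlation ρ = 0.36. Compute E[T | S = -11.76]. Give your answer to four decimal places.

-8.0119

For a bivariate normal, E[T | S=x] = μ_T + ρ·(σ_T/σ_S)·(x − μ_S).
E[T | S=-11.76] = -5.52 + (0.36)·(3.33/3.94)·(-11.76 − (-3.57)) = -5.52 + (0.30426)·(-8.19) = -8.0119.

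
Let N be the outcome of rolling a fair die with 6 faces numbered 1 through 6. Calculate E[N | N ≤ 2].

3/2

Given N ≤ 2, N is equally likely to be any of {1, 2}.
E[N | N ≤ 2] = (1 + 2) / 2 = 3/2.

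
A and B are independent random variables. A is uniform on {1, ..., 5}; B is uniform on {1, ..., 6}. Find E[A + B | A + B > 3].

P(A + B > 3) = 9/10.
Summing (A+B)·P(x,y) over outcomes with A + B > 3 gives 187/30.
E[A + B | A + B > 3] = (187/30) / (9/10) = 187/27.

187/27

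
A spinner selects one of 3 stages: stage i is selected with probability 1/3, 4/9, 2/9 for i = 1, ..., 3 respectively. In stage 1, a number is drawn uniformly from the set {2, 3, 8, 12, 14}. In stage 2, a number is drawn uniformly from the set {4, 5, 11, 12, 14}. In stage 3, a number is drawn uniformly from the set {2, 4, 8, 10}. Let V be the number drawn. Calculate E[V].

361/45

E[V | stage 1] = (2+3+8+12+14)/5 = 39/5.
E[V | stage 2] = (4+5+11+12+14)/5 = 46/5.
E[V | stage 3] = (2+4+8+10)/4 = 6.
By the law of total expectation,
E[V] = (1/3)·(39/5) + (4/9)·(46/5) + (2/9)·(6) = 361/45.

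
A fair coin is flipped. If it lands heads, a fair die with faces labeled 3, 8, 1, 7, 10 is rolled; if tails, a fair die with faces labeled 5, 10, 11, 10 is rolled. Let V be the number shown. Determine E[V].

E[V | heads] = (3+8+1+7+10)/5 = 29/5.
E[V | tails] = (5+10+11+10)/4 = 9.
E[V] = (1/2)·(29/5) + (1/2)·(9) = 37/5.

37/5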